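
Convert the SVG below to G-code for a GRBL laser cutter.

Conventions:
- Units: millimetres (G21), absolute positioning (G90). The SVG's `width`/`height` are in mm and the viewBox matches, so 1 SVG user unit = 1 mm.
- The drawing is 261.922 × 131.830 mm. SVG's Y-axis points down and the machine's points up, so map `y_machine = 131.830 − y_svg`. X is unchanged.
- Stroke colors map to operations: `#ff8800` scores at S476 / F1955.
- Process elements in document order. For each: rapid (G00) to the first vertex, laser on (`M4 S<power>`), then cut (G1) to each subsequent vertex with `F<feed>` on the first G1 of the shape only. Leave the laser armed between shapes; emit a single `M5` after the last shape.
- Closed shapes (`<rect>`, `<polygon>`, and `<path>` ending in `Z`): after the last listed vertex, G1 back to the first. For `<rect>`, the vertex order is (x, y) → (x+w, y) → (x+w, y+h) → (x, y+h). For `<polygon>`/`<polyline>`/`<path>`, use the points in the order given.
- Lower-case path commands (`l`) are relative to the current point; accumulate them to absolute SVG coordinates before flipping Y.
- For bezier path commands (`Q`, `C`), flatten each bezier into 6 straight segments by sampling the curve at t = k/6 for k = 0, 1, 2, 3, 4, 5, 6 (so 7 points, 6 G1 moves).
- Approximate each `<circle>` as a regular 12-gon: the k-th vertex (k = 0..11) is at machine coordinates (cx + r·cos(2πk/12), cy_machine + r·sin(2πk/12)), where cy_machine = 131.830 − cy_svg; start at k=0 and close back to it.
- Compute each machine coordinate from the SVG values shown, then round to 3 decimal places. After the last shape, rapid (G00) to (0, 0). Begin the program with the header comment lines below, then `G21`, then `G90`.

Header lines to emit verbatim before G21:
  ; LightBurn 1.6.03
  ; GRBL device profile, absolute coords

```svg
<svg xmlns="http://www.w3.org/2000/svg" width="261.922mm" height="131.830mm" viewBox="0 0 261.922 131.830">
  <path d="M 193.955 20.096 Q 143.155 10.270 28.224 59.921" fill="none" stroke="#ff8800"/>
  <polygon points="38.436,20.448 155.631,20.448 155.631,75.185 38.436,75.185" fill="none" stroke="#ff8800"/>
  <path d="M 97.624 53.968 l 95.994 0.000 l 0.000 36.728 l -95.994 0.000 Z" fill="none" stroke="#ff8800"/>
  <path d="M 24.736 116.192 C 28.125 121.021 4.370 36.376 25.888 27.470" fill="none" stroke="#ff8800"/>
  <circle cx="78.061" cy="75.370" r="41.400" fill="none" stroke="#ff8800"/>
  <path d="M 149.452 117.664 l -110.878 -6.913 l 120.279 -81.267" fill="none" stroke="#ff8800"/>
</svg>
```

; LightBurn 1.6.03
; GRBL device profile, absolute coords
G21
G90
G00 X193.955 Y111.734
M4 S476
G1 X175.240 Y113.357 F1955
G1 X152.963 Y111.676
G1 X127.122 Y106.691
G1 X97.719 Y98.401
G1 X64.753 Y86.807
G1 X28.224 Y71.909
G00 X38.436 Y111.382
M4 S476
G1 X155.631 Y111.382 F1955
G1 X155.631 Y56.645
G1 X38.436 Y56.645
G1 X38.436 Y111.382
G00 X97.624 Y77.862
M4 S476
G1 X193.618 Y77.862 F1955
G1 X193.618 Y41.134
G1 X97.624 Y41.134
G1 X97.624 Y77.862
G00 X24.736 Y15.638
M4 S476
G1 X24.504 Y19.915 F1955
G1 X21.759 Y34.515
G1 X18.514 Y54.848
G1 X16.779 Y76.327
G1 X18.566 Y94.360
G1 X25.888 Y104.360
G00 X119.461 Y56.460
M4 S476
G1 X113.914 Y77.160 F1955
G1 X98.761 Y92.313
G1 X78.061 Y97.860
G1 X57.361 Y92.313
G1 X42.208 Y77.160
G1 X36.661 Y56.460
G1 X42.208 Y35.760
G1 X57.361 Y20.607
G1 X78.061 Y15.060
G1 X98.761 Y20.607
G1 X113.914 Y35.760
G1 X119.461 Y56.460
G00 X149.452 Y14.166
M4 S476
G1 X38.574 Y21.079 F1955
G1 X158.853 Y102.346
M5
G00 X0.000 Y0.000

viewBox `0 0 261.922 131.830` with mm width/height → 1 unit = 1 mm. Flip: y_m = 131.830 − y_svg.

**Shape 1** — `<path>` quadratic bezier, stroke `#ff8800` → score (S476, F1955). Control points (SVG): P0=(193.955,20.096), P1=(143.155,10.270), P2=(28.224,59.921); sampled at t=k/6. Machine vertices: (193.955,111.734) → (175.240,113.357) → (152.963,111.676) → (127.122,106.691) → (97.719,98.401) → (64.753,86.807) → (28.224,71.909). Open path.

**Shape 2** — `<polygon>` rectangle, stroke `#ff8800` → score (S476, F1955). Machine vertices: (38.436,111.382) → (155.631,111.382) → (155.631,56.645) → (38.436,56.645) → (38.436,111.382). Closed: final G1 returns to the first vertex.

**Shape 3** — `<path>` rectangle, stroke `#ff8800` → score (S476, F1955). Machine vertices: (97.624,77.862) → (193.618,77.862) → (193.618,41.134) → (97.624,41.134) → (97.624,77.862). Closed: final G1 returns to the first vertex.

**Shape 4** — `<path>` cubic bezier, stroke `#ff8800` → score (S476, F1955). Control points (SVG): P0=(24.736,116.192), P1=(28.125,121.021), P2=(4.370,36.376), P3=(25.888,27.470); sampled at t=k/6. Machine vertices: (24.736,15.638) → (24.504,19.915) → (21.759,34.515) → (18.514,54.848) → (16.779,76.327) → (18.566,94.360) → (25.888,104.360). Open path.

**Shape 5** — `<circle>` circle, stroke `#ff8800` → score (S476, F1955). Machine vertices: (119.461,56.460) → (113.914,77.160) → (98.761,92.313) → (78.061,97.860) → (57.361,92.313) → (42.208,77.160) → (36.661,56.460) → (42.208,35.760) → (57.361,20.607) → (78.061,15.060) → (98.761,20.607) → (113.914,35.760) → (119.461,56.460). Closed: final G1 returns to the first vertex.

**Shape 6** — `<path>` open polyline, stroke `#ff8800` → score (S476, F1955). Machine vertices: (149.452,14.166) → (38.574,21.079) → (158.853,102.346). Open path.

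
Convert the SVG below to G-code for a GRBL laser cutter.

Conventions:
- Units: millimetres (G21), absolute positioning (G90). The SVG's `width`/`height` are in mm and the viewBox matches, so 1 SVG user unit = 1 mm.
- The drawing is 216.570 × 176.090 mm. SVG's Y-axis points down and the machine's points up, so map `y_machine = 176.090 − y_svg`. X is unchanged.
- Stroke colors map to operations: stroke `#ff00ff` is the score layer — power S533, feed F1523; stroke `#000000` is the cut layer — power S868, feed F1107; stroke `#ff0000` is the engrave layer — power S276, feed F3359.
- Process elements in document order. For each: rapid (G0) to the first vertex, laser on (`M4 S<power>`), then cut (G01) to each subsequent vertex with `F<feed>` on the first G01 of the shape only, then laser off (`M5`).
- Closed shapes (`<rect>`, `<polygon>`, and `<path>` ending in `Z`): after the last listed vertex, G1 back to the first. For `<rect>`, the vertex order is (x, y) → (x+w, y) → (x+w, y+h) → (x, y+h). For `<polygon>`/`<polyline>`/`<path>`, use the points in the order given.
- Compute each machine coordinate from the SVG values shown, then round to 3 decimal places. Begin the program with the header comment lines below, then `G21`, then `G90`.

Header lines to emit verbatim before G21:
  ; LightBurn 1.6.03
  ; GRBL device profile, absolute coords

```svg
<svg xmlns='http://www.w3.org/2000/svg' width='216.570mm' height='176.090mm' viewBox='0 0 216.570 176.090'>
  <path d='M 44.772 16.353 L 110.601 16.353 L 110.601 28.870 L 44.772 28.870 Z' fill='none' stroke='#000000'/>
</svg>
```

; LightBurn 1.6.03
; GRBL device profile, absolute coords
G21
G90
G0 X44.772 Y159.737
M4 S868
G01 X110.601 Y159.737 F1107
G01 X110.601 Y147.220
G01 X44.772 Y147.220
G01 X44.772 Y159.737
M5

1 u = 1 mm; y_m = 176.090 − y.

[1] `<path>` rectangle, #000000→cut S868 F1107: (44.772,159.737) → (110.601,159.737) → (110.601,147.220) → (44.772,147.220) → (44.772,159.737) (closed)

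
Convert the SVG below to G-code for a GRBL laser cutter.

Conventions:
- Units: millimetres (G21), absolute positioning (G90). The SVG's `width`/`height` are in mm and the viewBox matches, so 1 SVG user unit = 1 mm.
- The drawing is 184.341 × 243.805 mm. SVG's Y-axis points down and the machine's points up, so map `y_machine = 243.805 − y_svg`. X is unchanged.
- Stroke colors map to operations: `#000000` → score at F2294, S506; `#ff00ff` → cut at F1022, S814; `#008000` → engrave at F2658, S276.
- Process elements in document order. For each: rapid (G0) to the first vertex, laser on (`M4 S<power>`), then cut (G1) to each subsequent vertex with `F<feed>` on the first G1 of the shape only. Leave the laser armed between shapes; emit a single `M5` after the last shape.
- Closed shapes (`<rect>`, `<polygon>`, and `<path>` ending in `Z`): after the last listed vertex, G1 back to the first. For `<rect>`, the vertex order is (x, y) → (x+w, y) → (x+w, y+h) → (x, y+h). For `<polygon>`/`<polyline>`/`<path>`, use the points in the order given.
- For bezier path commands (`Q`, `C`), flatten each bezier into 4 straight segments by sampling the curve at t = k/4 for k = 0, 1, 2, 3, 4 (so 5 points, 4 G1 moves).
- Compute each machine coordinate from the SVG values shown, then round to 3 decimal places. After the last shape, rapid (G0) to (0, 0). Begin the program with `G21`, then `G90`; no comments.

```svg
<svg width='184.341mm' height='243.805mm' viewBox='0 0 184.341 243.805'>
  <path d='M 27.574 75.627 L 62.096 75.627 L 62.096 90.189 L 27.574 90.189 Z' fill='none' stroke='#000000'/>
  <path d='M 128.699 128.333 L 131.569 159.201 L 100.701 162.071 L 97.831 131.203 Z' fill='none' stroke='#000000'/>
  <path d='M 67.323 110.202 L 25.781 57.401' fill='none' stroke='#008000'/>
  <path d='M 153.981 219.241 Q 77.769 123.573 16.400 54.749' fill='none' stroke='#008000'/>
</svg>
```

G21
G90
G0 X27.574 Y168.178
M4 S506
G1 X62.096 Y168.178 F2294
G1 X62.096 Y153.616
G1 X27.574 Y153.616
G1 X27.574 Y168.178
G0 X128.699 Y115.472
M4 S506
G1 X131.569 Y84.604 F2294
G1 X100.701 Y81.734
G1 X97.831 Y112.602
G1 X128.699 Y115.472
G0 X67.323 Y133.603
M4 S276
G1 X25.781 Y186.404 F2658
G0 X153.981 Y24.564
M4 S276
G1 X116.803 Y70.720 F2658
G1 X81.480 Y113.521
G1 X48.012 Y152.966
G1 X16.400 Y189.056
M5
G0 X0.000 Y0.000

viewBox `0 0 184.341 243.805` with mm width/height → 1 unit = 1 mm. Flip: y_m = 243.805 − y_svg.

**Shape 1** — `<path>` rectangle, stroke `#000000` → score (S506, F2294). Machine vertices: (27.574,168.178) → (62.096,168.178) → (62.096,153.616) → (27.574,153.616) → (27.574,168.178). Closed: final G1 returns to the first vertex.

**Shape 2** — `<path>` regular polygon, stroke `#000000` → score (S506, F2294). Machine vertices: (128.699,115.472) → (131.569,84.604) → (100.701,81.734) → (97.831,112.602) → (128.699,115.472). Closed: final G1 returns to the first vertex.

**Shape 3** — `<path>` line segment, stroke `#008000` → engrave (S276, F2658). Machine vertices: (67.323,133.603) → (25.781,186.404). Open path.

**Shape 4** — `<path>` quadratic bezier, stroke `#008000` → engrave (S276, F2658). Control points (SVG): P0=(153.981,219.241), P1=(77.769,123.573), P2=(16.400,54.749); sampled at t=k/4. Machine vertices: (153.981,24.564) → (116.803,70.720) → (81.480,113.521) → (48.012,152.966) → (16.400,189.056). Open path.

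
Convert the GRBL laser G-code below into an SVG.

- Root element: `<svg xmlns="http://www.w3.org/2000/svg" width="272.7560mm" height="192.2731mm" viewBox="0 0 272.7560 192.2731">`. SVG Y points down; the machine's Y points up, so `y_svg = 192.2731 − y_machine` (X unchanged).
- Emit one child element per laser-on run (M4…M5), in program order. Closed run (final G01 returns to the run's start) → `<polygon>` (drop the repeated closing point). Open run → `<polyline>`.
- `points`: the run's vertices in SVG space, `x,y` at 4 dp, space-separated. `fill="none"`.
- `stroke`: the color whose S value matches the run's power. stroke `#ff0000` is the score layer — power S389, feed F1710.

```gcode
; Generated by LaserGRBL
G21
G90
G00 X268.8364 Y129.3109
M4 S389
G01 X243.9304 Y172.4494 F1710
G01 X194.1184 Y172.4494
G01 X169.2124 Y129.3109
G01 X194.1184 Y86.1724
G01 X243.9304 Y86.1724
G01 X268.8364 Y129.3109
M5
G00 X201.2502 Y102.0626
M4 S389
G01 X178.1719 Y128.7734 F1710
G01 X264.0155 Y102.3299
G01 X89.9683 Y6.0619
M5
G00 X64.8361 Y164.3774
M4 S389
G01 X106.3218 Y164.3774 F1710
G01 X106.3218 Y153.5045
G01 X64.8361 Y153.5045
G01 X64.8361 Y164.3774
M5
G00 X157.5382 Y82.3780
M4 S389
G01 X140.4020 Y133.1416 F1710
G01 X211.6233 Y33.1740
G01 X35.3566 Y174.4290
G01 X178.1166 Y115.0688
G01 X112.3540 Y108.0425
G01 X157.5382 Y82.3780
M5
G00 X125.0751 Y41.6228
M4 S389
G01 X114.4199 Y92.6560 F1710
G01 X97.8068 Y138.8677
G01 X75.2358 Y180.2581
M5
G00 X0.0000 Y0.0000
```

<svg xmlns="http://www.w3.org/2000/svg" width="272.7560mm" height="192.2731mm" viewBox="0 0 272.7560 192.2731">
  <polygon points="268.8364,62.9622 243.9304,19.8237 194.1184,19.8237 169.2124,62.9622 194.1184,106.1007 243.9304,106.1007" fill="none" stroke="#ff0000"/>
  <polyline points="201.2502,90.2105 178.1719,63.4997 264.0155,89.9432 89.9683,186.2112" fill="none" stroke="#ff0000"/>
  <polygon points="64.8361,27.8957 106.3218,27.8957 106.3218,38.7686 64.8361,38.7686" fill="none" stroke="#ff0000"/>
  <polygon points="157.5382,109.8951 140.4020,59.1315 211.6233,159.0991 35.3566,17.8441 178.1166,77.2043 112.3540,84.2306" fill="none" stroke="#ff0000"/>
  <polyline points="125.0751,150.6503 114.4199,99.6171 97.8068,53.4054 75.2358,12.0150" fill="none" stroke="#ff0000"/>
</svg>

Each laser-on run becomes one SVG element. Flip Y back into SVG space with y_svg = 192.2731 − y_machine. Every run uses S389, so all elements get stroke `#ff0000` (score).

Run 1: The run returns to its start, so emit a `<polygon>` with points (Y-flipped): 268.8364,62.9622 243.9304,19.8237 194.1184,19.8237 169.2124,62.9622 194.1184,106.1007 243.9304,106.1007.

Run 2: The run is open, so emit a `<polyline>` with points (Y-flipped): 201.2502,90.2105 178.1719,63.4997 264.0155,89.9432 89.9683,186.2112.

Run 3: The run returns to its start, so emit a `<polygon>` with points (Y-flipped): 64.8361,27.8957 106.3218,27.8957 106.3218,38.7686 64.8361,38.7686.

Run 4: The run returns to its start, so emit a `<polygon>` with points (Y-flipped): 157.5382,109.8951 140.4020,59.1315 211.6233,159.0991 35.3566,17.8441 178.1166,77.2043 112.3540,84.2306.

Run 5: The run is open, so emit a `<polyline>` with points (Y-flipped): 125.0751,150.6503 114.4199,99.6171 97.8068,53.4054 75.2358,12.0150.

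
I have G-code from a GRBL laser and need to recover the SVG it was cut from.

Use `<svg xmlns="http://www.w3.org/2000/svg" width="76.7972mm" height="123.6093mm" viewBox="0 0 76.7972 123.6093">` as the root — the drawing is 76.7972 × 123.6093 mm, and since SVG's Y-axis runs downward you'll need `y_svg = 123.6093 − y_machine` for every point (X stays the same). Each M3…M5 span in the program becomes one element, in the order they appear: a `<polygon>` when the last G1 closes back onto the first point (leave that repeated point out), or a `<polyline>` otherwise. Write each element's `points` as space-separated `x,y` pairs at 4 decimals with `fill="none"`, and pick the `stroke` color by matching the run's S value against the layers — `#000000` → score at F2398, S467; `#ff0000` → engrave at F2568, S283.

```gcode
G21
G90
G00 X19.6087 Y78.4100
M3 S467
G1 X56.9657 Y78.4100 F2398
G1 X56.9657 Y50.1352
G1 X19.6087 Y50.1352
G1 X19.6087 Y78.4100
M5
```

Each laser-on run becomes one SVG element. Flip Y back into SVG space with y_svg = 123.6093 − y_machine. Every run uses S467, so all elements get stroke `#000000` (score).

Run 1: The run returns to its start, so emit a `<polygon>` with points (Y-flipped): 19.6087,45.1993 56.9657,45.1993 56.9657,73.4741 19.6087,73.4741.

<svg xmlns="http://www.w3.org/2000/svg" width="76.7972mm" height="123.6093mm" viewBox="0 0 76.7972 123.6093">
  <polygon points="19.6087,45.1993 56.9657,45.1993 56.9657,73.4741 19.6087,73.4741" fill="none" stroke="#000000"/>
</svg>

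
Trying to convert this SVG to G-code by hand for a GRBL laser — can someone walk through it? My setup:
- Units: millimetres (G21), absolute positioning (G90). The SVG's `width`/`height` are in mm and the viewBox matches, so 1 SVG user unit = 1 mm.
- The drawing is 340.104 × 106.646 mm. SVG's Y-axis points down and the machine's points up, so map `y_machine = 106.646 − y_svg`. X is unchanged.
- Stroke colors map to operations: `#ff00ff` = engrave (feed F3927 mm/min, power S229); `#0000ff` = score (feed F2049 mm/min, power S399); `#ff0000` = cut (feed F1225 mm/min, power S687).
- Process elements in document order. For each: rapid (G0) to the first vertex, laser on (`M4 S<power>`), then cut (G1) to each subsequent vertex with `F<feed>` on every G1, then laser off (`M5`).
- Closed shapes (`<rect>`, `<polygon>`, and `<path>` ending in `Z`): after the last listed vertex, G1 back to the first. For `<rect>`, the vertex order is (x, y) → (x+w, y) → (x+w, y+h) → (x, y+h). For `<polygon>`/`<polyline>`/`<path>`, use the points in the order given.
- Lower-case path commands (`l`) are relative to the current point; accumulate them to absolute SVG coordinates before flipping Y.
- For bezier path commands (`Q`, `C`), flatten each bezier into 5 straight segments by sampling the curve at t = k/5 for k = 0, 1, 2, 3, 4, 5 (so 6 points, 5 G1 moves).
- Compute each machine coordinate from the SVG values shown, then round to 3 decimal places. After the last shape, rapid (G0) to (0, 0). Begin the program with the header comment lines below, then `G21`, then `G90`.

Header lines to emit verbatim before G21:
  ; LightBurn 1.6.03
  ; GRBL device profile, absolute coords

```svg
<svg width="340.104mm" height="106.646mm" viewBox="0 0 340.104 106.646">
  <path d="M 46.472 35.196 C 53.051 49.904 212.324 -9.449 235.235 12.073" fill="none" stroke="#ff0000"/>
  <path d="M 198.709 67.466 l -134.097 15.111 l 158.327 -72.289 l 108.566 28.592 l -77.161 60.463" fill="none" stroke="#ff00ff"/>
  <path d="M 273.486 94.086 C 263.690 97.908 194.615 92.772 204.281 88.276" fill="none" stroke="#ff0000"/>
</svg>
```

Since the viewBox matches the mm dimensions, user units are millimetres directly. The only transform is the Y-flip y_m = 106.646 − y_svg.

Shape 1 is a cubic bezier drawn with `<path>`. Its stroke #ff0000 means cut at S687, F1225. After flipping Y the toolpath is (46.472,71.450) → (66.430,70.273) → (109.160,79.434) → (160.788,91.495) → (207.437,99.021) → (235.235,94.573).

Shape 2 is a open polyline drawn with `<path>`. Its stroke #ff00ff means engrave at S229, F3927. After flipping Y the toolpath is (198.709,39.180) → (64.612,24.069) → (222.939,96.358) → (331.505,67.766) → (254.344,7.303).

Shape 3 is a cubic bezier drawn with `<path>`. Its stroke #ff0000 means cut at S687, F1225. After flipping Y the toolpath is (273.486,12.560) → (261.599,11.265) → (242.110,11.659) → (221.644,13.282) → (206.826,15.672) → (204.281,18.370).

; LightBurn 1.6.03
; GRBL device profile, absolute coords
G21
G90
G0 X46.472 Y71.450
M4 S687
G1 X66.430 Y70.273 F1225
G1 X109.160 Y79.434 F1225
G1 X160.788 Y91.495 F1225
G1 X207.437 Y99.021 F1225
G1 X235.235 Y94.573 F1225
M5
G0 X198.709 Y39.180
M4 S229
G1 X64.612 Y24.069 F3927
G1 X222.939 Y96.358 F3927
G1 X331.505 Y67.766 F3927
G1 X254.344 Y7.303 F3927
M5
G0 X273.486 Y12.560
M4 S687
G1 X261.599 Y11.265 F1225
G1 X242.110 Y11.659 F1225
G1 X221.644 Y13.282 F1225
G1 X206.826 Y15.672 F1225
G1 X204.281 Y18.370 F1225
M5
G0 X0.000 Y0.000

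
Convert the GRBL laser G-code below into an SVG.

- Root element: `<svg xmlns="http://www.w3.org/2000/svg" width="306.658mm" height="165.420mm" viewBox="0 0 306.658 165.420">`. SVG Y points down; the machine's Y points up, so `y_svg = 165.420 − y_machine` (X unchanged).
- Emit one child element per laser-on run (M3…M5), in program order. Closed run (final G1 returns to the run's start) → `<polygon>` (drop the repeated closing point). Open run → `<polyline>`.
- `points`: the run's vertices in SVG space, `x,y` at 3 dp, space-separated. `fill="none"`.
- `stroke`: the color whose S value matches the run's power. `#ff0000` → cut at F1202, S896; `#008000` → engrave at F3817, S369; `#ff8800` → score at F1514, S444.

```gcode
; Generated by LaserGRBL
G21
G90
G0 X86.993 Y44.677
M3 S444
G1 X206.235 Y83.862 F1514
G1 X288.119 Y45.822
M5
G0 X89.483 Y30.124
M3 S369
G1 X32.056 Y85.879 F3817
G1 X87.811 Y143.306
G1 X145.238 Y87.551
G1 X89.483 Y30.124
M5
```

Each laser-on run becomes one SVG element. Flip Y back into SVG space with y_svg = 165.420 − y_machine.

Run 1: the run's S444 means `#ff8800` (score). The run is open, so emit a `<polyline>` with points (Y-flipped): 86.993,120.743 206.235,81.558 288.119,119.598.

Run 2: S369 ⇒ engrave layer `#008000`. The run returns to its start, so emit a `<polygon>` with points (Y-flipped): 89.483,135.296 32.056,79.541 87.811,22.114 145.238,77.869.

<svg xmlns="http://www.w3.org/2000/svg" width="306.658mm" height="165.420mm" viewBox="0 0 306.658 165.420">
  <polyline points="86.993,120.743 206.235,81.558 288.119,119.598" fill="none" stroke="#ff8800"/>
  <polygon points="89.483,135.296 32.056,79.541 87.811,22.114 145.238,77.869" fill="none" stroke="#008000"/>
</svg>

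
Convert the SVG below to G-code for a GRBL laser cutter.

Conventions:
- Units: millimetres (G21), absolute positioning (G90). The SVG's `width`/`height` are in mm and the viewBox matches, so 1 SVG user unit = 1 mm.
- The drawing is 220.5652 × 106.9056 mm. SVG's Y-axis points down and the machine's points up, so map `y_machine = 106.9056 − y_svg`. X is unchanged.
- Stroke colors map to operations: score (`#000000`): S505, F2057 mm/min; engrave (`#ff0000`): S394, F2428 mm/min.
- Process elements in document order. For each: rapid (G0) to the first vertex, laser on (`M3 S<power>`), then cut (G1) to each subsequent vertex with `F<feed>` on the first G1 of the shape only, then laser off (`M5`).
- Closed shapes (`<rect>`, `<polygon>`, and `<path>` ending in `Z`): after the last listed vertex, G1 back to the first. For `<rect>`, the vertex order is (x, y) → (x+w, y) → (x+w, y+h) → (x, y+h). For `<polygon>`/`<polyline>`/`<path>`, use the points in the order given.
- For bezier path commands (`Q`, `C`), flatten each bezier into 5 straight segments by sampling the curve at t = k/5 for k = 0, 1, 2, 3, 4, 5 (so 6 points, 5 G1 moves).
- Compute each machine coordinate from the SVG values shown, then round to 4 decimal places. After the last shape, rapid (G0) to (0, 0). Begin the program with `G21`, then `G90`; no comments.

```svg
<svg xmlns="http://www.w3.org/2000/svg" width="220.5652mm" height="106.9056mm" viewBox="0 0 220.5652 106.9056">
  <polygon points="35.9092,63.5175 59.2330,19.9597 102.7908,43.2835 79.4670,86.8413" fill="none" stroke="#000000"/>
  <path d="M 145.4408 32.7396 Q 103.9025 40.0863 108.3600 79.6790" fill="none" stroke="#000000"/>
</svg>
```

viewBox `0 0 220.5652 106.9056` with mm width/height → 1 unit = 1 mm. Flip: y_m = 106.9056 − y_svg.

**Shape 1** — `<polygon>` regular polygon, stroke `#000000` → score (S505, F2057). Machine vertices: (35.9092,43.3881) → (59.2330,86.9459) → (102.7908,63.6221) → (79.4670,20.0643) → (35.9092,43.3881). Closed: final G1 returns to the first vertex.

**Shape 2** — `<path>` quadratic bezier, stroke `#000000` → score (S505, F2057). Control points (SVG): P0=(145.4408,32.7396), P1=(103.9025,40.0863), P2=(108.3600,79.6790); sampled at t=k/5. Machine vertices: (145.4408,74.1660) → (130.6653,69.9375) → (119.5695,63.1293) → (112.1533,53.7414) → (108.4168,41.7738) → (108.3600,27.2266). Open path.

G21
G90
G0 X35.9092 Y43.3881
M3 S505
G1 X59.2330 Y86.9459 F2057
G1 X102.7908 Y63.6221
G1 X79.4670 Y20.0643
G1 X35.9092 Y43.3881
M5
G0 X145.4408 Y74.1660
M3 S505
G1 X130.6653 Y69.9375 F2057
G1 X119.5695 Y63.1293
G1 X112.1533 Y53.7414
G1 X108.4168 Y41.7738
G1 X108.3600 Y27.2266
M5
G0 X0.0000 Y0.0000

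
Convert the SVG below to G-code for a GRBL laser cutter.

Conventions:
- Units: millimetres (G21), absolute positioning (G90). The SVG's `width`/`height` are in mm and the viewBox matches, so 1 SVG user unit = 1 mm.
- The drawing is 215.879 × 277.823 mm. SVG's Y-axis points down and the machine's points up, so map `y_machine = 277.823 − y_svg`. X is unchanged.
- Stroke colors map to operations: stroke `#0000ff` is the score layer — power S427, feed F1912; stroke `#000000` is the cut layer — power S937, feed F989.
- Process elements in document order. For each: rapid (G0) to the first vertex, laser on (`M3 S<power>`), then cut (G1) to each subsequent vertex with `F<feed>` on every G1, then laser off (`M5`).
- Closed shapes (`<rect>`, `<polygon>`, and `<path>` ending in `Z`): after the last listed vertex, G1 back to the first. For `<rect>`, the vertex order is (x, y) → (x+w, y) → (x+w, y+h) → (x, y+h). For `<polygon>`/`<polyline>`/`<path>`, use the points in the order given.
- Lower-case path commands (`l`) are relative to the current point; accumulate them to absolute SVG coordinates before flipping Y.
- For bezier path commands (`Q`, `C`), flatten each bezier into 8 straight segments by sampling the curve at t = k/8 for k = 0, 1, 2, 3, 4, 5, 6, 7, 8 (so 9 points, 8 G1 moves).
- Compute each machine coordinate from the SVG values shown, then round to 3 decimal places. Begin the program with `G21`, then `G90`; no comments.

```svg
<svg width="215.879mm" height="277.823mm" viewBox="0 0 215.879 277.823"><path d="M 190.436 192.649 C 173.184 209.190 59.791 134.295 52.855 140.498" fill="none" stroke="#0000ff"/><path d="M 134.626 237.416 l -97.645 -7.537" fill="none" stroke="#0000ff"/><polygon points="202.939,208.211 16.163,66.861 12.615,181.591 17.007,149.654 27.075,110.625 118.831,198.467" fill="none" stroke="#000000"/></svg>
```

G21
G90
G0 X190.436 Y85.174
M3 S427
G1 X179.856 Y82.920 F1912
G1 X162.636 Y87.217 F1912
G1 X141.152 Y96.041 F1912
G1 X117.777 Y107.373 F1912
G1 X94.886 Y119.189 F1912
G1 X74.852 Y129.467 F1912
G1 X60.050 Y136.187 F1912
G1 X52.855 Y137.325 F1912
M5
G0 X134.626 Y40.407
M3 S427
G1 X36.981 Y47.944 F1912
M5
G0 X202.939 Y69.612
M3 S937
G1 X16.163 Y210.962 F989
G1 X12.615 Y96.232 F989
G1 X17.007 Y128.169 F989
G1 X27.075 Y167.198 F989
G1 X118.831 Y79.356 F989
G1 X202.939 Y69.612 F989
M5

Since the viewBox matches the mm dimensions, user units are millimetres directly. The only transform is the Y-flip y_m = 277.823 − y_svg.

Shape 1 is a cubic bezier drawn with `<path>`. Its stroke #0000ff means score at S427, F1912. After flipping Y the toolpath is (190.436,85.174) → (179.856,82.920) → (162.636,87.217) → (141.152,96.041) → (117.777,107.373) → (94.886,119.189) → (74.852,129.467) → (60.050,136.187) → (52.855,137.325).

Shape 2 is a line segment drawn with `<path>`. Its stroke #0000ff means score at S427, F1912. After flipping Y the toolpath is (134.626,40.407) → (36.981,47.944).

Shape 3 is a closed polygon drawn with `<polygon>`. Its stroke #000000 means cut at S937, F989. After flipping Y the toolpath is (202.939,69.612) → (16.163,210.962) → (12.615,96.232) → (17.007,128.169) → (27.075,167.198) → (118.831,79.356) → (202.939,69.612), returning to the start.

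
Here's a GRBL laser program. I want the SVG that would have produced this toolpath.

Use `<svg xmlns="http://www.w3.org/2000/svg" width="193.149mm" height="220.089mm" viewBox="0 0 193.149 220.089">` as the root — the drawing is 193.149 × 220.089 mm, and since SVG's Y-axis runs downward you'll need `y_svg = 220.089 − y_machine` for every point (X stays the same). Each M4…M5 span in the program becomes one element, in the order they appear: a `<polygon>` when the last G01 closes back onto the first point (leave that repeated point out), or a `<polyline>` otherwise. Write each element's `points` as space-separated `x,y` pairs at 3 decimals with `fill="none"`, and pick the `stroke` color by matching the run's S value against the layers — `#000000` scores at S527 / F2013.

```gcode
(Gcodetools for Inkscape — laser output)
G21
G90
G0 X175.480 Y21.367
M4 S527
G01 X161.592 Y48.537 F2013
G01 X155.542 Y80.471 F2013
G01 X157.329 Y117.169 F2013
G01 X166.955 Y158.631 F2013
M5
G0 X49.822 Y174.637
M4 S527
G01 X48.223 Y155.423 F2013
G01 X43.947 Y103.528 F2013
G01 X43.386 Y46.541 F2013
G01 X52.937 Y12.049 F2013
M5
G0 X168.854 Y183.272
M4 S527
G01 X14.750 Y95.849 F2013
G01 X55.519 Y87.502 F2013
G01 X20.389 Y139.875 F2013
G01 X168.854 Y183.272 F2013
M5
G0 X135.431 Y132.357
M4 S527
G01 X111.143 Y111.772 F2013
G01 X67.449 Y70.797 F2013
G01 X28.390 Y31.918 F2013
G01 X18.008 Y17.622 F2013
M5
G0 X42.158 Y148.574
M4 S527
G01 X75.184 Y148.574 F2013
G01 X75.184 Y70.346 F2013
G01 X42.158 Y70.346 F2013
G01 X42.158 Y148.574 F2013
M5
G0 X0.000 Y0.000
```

y_svg = 220.089 − y_m. Every run uses S527, so all elements get stroke `#000000` (score).

[1] open run; points: 175.480,198.722 161.592,171.552 155.542,139.618 157.329,102.920 166.955,61.458

[2] open run; points: 49.822,45.452 48.223,64.666 43.947,116.561 43.386,173.548 52.937,208.040

[3] closed run; points: 168.854,36.817 14.750,124.240 55.519,132.587 20.389,80.214

[4] open run; points: 135.431,87.732 111.143,108.317 67.449,149.292 28.390,188.171 18.008,202.467

[5] closed run; points: 42.158,71.515 75.184,71.515 75.184,149.743 42.158,149.743

<svg xmlns="http://www.w3.org/2000/svg" width="193.149mm" height="220.089mm" viewBox="0 0 193.149 220.089">
  <polyline points="175.480,198.722 161.592,171.552 155.542,139.618 157.329,102.920 166.955,61.458" fill="none" stroke="#000000"/>
  <polyline points="49.822,45.452 48.223,64.666 43.947,116.561 43.386,173.548 52.937,208.040" fill="none" stroke="#000000"/>
  <polygon points="168.854,36.817 14.750,124.240 55.519,132.587 20.389,80.214" fill="none" stroke="#000000"/>
  <polyline points="135.431,87.732 111.143,108.317 67.449,149.292 28.390,188.171 18.008,202.467" fill="none" stroke="#000000"/>
  <polygon points="42.158,71.515 75.184,71.515 75.184,149.743 42.158,149.743" fill="none" stroke="#000000"/>
</svg>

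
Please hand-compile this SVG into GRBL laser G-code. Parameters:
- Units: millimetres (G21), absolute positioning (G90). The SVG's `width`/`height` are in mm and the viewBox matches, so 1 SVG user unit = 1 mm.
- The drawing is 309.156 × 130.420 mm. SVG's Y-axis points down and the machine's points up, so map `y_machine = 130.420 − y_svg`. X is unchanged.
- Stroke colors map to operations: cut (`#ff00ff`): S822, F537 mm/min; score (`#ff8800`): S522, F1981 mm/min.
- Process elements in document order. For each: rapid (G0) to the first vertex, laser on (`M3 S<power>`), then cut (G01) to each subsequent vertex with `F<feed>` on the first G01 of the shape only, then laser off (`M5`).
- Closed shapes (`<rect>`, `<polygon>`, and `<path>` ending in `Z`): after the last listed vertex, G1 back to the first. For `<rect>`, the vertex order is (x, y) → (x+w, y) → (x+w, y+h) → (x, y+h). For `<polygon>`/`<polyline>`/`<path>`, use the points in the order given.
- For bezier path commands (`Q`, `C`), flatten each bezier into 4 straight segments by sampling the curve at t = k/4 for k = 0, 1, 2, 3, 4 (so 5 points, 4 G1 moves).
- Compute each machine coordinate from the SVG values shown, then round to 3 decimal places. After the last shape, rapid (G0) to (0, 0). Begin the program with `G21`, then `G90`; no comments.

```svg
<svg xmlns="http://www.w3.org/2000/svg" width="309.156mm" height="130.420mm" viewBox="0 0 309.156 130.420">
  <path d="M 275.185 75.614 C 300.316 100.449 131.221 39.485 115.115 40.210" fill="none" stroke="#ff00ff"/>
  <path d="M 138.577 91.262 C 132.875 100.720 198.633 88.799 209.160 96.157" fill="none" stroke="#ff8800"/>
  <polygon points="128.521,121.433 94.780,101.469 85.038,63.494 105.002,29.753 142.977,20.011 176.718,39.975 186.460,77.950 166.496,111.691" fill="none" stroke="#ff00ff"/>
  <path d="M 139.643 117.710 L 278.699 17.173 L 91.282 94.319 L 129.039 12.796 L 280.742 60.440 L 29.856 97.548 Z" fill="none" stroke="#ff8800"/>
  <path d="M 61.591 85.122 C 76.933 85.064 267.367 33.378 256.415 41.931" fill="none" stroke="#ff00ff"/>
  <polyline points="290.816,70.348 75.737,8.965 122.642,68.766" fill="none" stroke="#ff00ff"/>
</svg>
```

G21
G90
G0 X275.185 Y54.806
M3 S822
G01 X263.041 Y49.963 F537
G01 X210.614 Y63.467
G01 X150.455 Y81.492
G01 X115.115 Y90.210
M5
G0 X138.577 Y39.158
M3 S522
G01 X145.720 Y35.438 F1981
G01 X167.783 Y35.923
G01 X192.888 Y36.802
G01 X209.160 Y34.263
M5
G0 X128.521 Y8.987
M3 S822
G01 X94.780 Y28.951 F537
G01 X85.038 Y66.926
G01 X105.002 Y100.667
G01 X142.977 Y110.409
G01 X176.718 Y90.445
G01 X186.460 Y52.470
G01 X166.496 Y18.729
G01 X128.521 Y8.987
M5
G0 X139.643 Y12.710
M3 S522
G01 X278.699 Y113.247 F1981
G01 X91.282 Y36.101
G01 X129.039 Y117.624
G01 X280.742 Y69.980
G01 X29.856 Y32.872
G01 X139.643 Y12.710
M5
G0 X61.591 Y45.298
M3 S822
G01 X100.045 Y53.274 F537
G01 X168.863 Y70.123
G01 X232.752 Y85.357
G01 X256.415 Y88.489
M5
G0 X290.816 Y60.072
M3 S822
G01 X75.737 Y121.455 F537
G01 X122.642 Y61.654
M5
G0 X0.000 Y0.000

Since the viewBox matches the mm dimensions, user units are millimetres directly. The only transform is the Y-flip y_m = 130.420 − y_svg.

Shape 1 is a cubic bezier drawn with `<path>`. Its stroke #ff00ff means cut at S822, F537. After flipping Y the toolpath is (275.185,54.806) → (263.041,49.963) → (210.614,63.467) → (150.455,81.492) → (115.115,90.210).

Shape 2 is a cubic bezier drawn with `<path>`. Its stroke #ff8800 means score at S522, F1981. After flipping Y the toolpath is (138.577,39.158) → (145.720,35.438) → (167.783,35.923) → (192.888,36.802) → (209.160,34.263).

Shape 3 is a regular polygon drawn with `<polygon>`. Its stroke #ff00ff means cut at S822, F537. After flipping Y the toolpath is (128.521,8.987) → (94.780,28.951) → (85.038,66.926) → (105.002,100.667) → (142.977,110.409) → (176.718,90.445) → (186.460,52.470) → (166.496,18.729) → (128.521,8.987), returning to the start.

Shape 4 is a closed polygon drawn with `<path>`. Its stroke #ff8800 means score at S522, F1981. After flipping Y the toolpath is (139.643,12.710) → (278.699,113.247) → (91.282,36.101) → (129.039,117.624) → (280.742,69.980) → (29.856,32.872) → (139.643,12.710), returning to the start.

Shape 5 is a cubic bezier drawn with `<path>`. Its stroke #ff00ff means cut at S822, F537. After flipping Y the toolpath is (61.591,45.298) → (100.045,53.274) → (168.863,70.123) → (232.752,85.357) → (256.415,88.489).

Shape 6 is a open polyline drawn with `<polyline>`. Its stroke #ff00ff means cut at S822, F537. After flipping Y the toolpath is (290.816,60.072) → (75.737,121.455) → (122.642,61.654).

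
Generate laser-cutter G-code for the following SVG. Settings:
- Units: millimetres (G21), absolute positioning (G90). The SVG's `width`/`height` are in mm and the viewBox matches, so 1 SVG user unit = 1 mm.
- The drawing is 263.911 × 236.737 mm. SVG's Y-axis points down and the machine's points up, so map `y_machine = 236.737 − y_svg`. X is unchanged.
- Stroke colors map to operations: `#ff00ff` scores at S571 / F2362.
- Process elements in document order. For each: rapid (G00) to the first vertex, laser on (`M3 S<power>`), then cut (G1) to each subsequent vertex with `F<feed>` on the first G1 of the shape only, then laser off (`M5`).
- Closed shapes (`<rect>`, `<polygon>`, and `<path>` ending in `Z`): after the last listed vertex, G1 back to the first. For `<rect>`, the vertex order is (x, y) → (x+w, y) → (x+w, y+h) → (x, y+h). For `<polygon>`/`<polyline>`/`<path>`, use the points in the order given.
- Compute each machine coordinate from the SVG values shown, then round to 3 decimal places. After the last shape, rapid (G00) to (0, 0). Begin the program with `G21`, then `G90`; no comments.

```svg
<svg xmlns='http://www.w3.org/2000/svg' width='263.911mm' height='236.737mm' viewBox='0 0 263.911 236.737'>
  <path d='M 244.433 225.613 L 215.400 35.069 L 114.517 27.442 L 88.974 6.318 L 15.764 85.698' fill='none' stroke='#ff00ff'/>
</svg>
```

viewBox `0 0 263.911 236.737` with mm width/height → 1 unit = 1 mm. Flip: y_m = 236.737 − y_svg.

**Shape 1** — `<path>` open polyline, stroke `#ff00ff` → score (S571, F2362). Machine vertices: (244.433,11.124) → (215.400,201.668) → (114.517,209.295) → (88.974,230.419) → (15.764,151.039). Open path.

G21
G90
G00 X244.433 Y11.124
M3 S571
G1 X215.400 Y201.668 F2362
G1 X114.517 Y209.295
G1 X88.974 Y230.419
G1 X15.764 Y151.039
M5
G00 X0.000 Y0.000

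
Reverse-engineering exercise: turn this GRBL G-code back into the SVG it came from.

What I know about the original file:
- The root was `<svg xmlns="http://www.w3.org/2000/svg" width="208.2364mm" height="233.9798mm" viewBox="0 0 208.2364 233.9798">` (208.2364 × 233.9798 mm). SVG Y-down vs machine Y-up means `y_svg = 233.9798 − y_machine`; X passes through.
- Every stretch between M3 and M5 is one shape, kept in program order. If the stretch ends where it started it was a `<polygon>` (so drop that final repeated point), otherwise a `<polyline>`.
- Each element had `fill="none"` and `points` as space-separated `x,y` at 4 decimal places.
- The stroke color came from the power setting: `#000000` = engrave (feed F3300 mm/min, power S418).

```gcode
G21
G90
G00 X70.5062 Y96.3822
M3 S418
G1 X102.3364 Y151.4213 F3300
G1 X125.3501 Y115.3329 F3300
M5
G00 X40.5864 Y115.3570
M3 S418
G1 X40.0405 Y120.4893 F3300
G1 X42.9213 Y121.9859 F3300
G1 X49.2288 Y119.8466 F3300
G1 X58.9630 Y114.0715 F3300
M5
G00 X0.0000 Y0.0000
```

Machine Y-up, SVG Y-down with viewBox height 233.9798, so y_svg = 233.9798 − y_machine; X carries over. Every run uses S418, so all elements get stroke `#000000` (engrave).

Run 1: The run is open, so emit a `<polyline>` with points (Y-flipped): 70.5062,137.5976 102.3364,82.5585 125.3501,118.6469.

Run 2: The run is open, so emit a `<polyline>` with points (Y-flipped): 40.5864,118.6228 40.0405,113.4905 42.9213,111.9939 49.2288,114.1332 58.9630,119.9083.

<svg xmlns="http://www.w3.org/2000/svg" width="208.2364mm" height="233.9798mm" viewBox="0 0 208.2364 233.9798">
  <polyline points="70.5062,137.5976 102.3364,82.5585 125.3501,118.6469" fill="none" stroke="#000000"/>
  <polyline points="40.5864,118.6228 40.0405,113.4905 42.9213,111.9939 49.2288,114.1332 58.9630,119.9083" fill="none" stroke="#000000"/>
</svg>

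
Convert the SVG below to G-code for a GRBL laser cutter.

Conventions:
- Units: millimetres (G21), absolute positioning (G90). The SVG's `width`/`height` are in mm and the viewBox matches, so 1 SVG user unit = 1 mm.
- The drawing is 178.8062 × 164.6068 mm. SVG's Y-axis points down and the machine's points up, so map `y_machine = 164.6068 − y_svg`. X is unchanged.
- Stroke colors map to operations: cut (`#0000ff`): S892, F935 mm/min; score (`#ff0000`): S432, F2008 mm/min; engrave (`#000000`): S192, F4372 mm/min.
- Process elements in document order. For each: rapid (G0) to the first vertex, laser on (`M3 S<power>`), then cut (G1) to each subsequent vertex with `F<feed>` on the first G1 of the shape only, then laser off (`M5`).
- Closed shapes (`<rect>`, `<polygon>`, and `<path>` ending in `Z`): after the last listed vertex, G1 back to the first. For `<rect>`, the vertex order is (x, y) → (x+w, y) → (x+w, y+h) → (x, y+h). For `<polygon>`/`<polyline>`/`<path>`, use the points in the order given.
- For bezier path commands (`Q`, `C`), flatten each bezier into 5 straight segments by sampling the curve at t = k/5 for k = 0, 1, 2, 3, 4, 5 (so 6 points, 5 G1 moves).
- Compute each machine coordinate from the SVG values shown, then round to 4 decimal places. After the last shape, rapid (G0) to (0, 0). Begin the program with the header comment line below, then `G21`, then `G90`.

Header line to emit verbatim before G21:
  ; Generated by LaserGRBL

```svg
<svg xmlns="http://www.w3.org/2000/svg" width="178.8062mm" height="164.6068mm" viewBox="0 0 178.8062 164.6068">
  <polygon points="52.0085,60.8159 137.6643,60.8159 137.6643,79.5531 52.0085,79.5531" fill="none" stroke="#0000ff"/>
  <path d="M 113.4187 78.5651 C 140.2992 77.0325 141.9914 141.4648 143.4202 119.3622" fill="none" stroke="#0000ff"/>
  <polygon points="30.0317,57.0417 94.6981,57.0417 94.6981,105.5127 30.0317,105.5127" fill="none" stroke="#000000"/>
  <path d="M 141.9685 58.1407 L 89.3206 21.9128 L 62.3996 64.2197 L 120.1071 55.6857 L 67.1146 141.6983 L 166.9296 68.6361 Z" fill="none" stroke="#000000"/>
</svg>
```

Since the viewBox matches the mm dimensions, user units are millimetres directly. The only transform is the Y-flip y_m = 164.6068 − y_svg.

Shape 1 is a rectangle drawn with `<polygon>`. Its stroke #0000ff means cut at S892, F935. After flipping Y the toolpath is (52.0085,103.7909) → (137.6643,103.7909) → (137.6643,85.0537) → (52.0085,85.0537) → (52.0085,103.7909), returning to the start.

Shape 2 is a cubic bezier drawn with `<path>`. Its stroke #0000ff means cut at S892, F935. After flipping Y the toolpath is (113.4187,86.0417) → (126.7238,80.2655) → (135.1801,65.9777) → (139.9840,50.4982) → (142.3319,41.1472) → (143.4202,45.2446).

Shape 3 is a rectangle drawn with `<polygon>`. Its stroke #000000 means engrave at S192, F4372. After flipping Y the toolpath is (30.0317,107.5651) → (94.6981,107.5651) → (94.6981,59.0941) → (30.0317,59.0941) → (30.0317,107.5651), returning to the start.

Shape 4 is a closed polygon drawn with `<path>`. Its stroke #000000 means engrave at S192, F4372. After flipping Y the toolpath is (141.9685,106.4661) → (89.3206,142.6940) → (62.3996,100.3871) → (120.1071,108.9211) → (67.1146,22.9085) → (166.9296,95.9707) → (141.9685,106.4661), returning to the start.

; Generated by LaserGRBL
G21
G90
G0 X52.0085 Y103.7909
M3 S892
G1 X137.6643 Y103.7909 F935
G1 X137.6643 Y85.0537
G1 X52.0085 Y85.0537
G1 X52.0085 Y103.7909
M5
G0 X113.4187 Y86.0417
M3 S892
G1 X126.7238 Y80.2655 F935
G1 X135.1801 Y65.9777
G1 X139.9840 Y50.4982
G1 X142.3319 Y41.1472
G1 X143.4202 Y45.2446
M5
G0 X30.0317 Y107.5651
M3 S192
G1 X94.6981 Y107.5651 F4372
G1 X94.6981 Y59.0941
G1 X30.0317 Y59.0941
G1 X30.0317 Y107.5651
M5
G0 X141.9685 Y106.4661
M3 S192
G1 X89.3206 Y142.6940 F4372
G1 X62.3996 Y100.3871
G1 X120.1071 Y108.9211
G1 X67.1146 Y22.9085
G1 X166.9296 Y95.9707
G1 X141.9685 Y106.4661
M5
G0 X0.0000 Y0.0000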